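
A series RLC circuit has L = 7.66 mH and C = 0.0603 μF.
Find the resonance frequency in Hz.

Step 1 — Resonance condition Im(Z)=0 gives ω₀ = 1/√(LC).
Step 2 — ω₀ = 1/√(0.00766·6.03e-08) = 4.653e+04 rad/s.
Step 3 — f₀ = ω₀/(2π) = 7405 Hz.

f₀ = 7405 Hz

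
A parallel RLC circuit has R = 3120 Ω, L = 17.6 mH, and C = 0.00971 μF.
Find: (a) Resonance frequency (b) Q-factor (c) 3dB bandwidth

Step 1 — Resonance: ω₀ = 1/√(LC) = 1/√(0.0176·9.71e-09) = 7.65e+04 rad/s.
Step 2 — f₀ = ω₀/(2π) = 1.217e+04 Hz.
Step 3 — Parallel Q: Q = R/(ω₀L) = 3120/(7.65e+04·0.0176) = 2.317.
Step 4 — Bandwidth: Δω = ω₀/Q = 3.301e+04 rad/s; BW = Δω/(2π) = 5253 Hz.

(a) f₀ = 1.217e+04 Hz  (b) Q = 2.317  (c) BW = 5253 Hz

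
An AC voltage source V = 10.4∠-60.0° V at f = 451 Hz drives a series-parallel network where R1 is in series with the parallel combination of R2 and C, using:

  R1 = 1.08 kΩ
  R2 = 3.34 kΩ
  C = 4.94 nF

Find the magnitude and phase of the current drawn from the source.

Step 1 — Angular frequency: ω = 2π·f = 2π·451 = 2834 rad/s.
Step 2 — Component impedances:
  R1: Z = R = 1080 Ω
  R2: Z = R = 3340 Ω
  C: Z = 1/(jωC) = -j/(ω·C) = 0 - j7.144e+04 Ω
Step 3 — Parallel branch: R2 || C = 1/(1/R2 + 1/C) = 3333 - j155.8 Ω.
Step 4 — Series with R1: Z_total = R1 + (R2 || C) = 4413 - j155.8 Ω = 4415∠-2.0° Ω.
Step 5 — Source phasor: V = 10.4∠-60.0° V = 5.2 - j9.007 V.
Step 6 — Ohm's law: I = V / Z_total = (5.2 - j9.007) / (4413 - j155.8) = 0.001249 - j0.001997 A.
Step 7 — Convert to polar: |I| = 0.002355 A, ∠I = -58.0°.

I = 0.002355∠-58.0° A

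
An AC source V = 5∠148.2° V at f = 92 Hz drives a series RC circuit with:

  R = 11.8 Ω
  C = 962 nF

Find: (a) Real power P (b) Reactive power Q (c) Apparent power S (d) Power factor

Step 1 — Angular frequency: ω = 2π·f = 2π·92 = 578.1 rad/s.
Step 2 — Component impedances:
  R: Z = R = 11.8 Ω
  C: Z = 1/(jωC) = -j/(ω·C) = 0 - j1798 Ω
Step 3 — Series combination: Z_total = R + C = 11.8 - j1798 Ω = 1798∠-89.6° Ω.
Step 4 — Source phasor: V = 5∠148.2° V = -4.249 + j2.635 V.
Step 5 — Current: I = V / Z = -0.001481 - j0.002353 A = 0.00278∠-122.2° A.
Step 6 — Complex power: S = V·I* = 9.122e-05 - j0.0139 VA.
Step 7 — Real power: P = Re(S) = 9.122e-05 W.
Step 8 — Reactive power: Q = Im(S) = -0.0139 VAR.
Step 9 — Apparent power: |S| = 0.0139 VA.
Step 10 — Power factor: PF = P/|S| = 0.006562 (leading).

(a) P = 9.122e-05 W  (b) Q = -0.0139 VAR  (c) S = 0.0139 VA  (d) PF = 0.006562 (leading)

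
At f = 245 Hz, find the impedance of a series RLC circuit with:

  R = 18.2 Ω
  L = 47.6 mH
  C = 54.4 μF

Step 1 — Angular frequency: ω = 2π·f = 2π·245 = 1539 rad/s.
Step 2 — Component impedances:
  R: Z = R = 18.2 Ω
  L: Z = jωL = j·1539·0.0476 = 0 + j73.27 Ω
  C: Z = 1/(jωC) = -j/(ω·C) = 0 - j11.94 Ω
Step 3 — Series combination: Z_total = R + L + C = 18.2 + j61.33 Ω = 63.98∠73.5° Ω.

Z = 18.2 + j61.33 Ω = 63.98∠73.5° Ω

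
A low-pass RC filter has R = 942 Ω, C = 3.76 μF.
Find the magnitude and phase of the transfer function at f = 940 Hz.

Step 1 — Angular frequency: ω = 2π·940 = 5906 rad/s.
Step 2 — Transfer function: H(jω) = 1/(1 + jωRC).
Step 3 — Denominator: 1 + jωRC = 1 + j·5906·942·3.76e-06 = 1 + j20.92.
Step 4 — H = 0.00228 - j0.04769.
Step 5 — Magnitude: |H| = 0.04775 (-26.4 dB); phase: φ = -87.3°.

|H| = 0.04775 (-26.4 dB), φ = -87.3°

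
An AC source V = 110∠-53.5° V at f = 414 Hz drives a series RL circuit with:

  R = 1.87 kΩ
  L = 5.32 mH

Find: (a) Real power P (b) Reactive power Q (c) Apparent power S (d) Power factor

Step 1 — Angular frequency: ω = 2π·f = 2π·414 = 2601 rad/s.
Step 2 — Component impedances:
  R: Z = R = 1870 Ω
  L: Z = jωL = j·2601·0.00532 = 0 + j13.84 Ω
Step 3 — Series combination: Z_total = R + L = 1870 + j13.84 Ω = 1870∠0.4° Ω.
Step 4 — Source phasor: V = 110∠-53.5° V = 65.43 - j88.42 V.
Step 5 — Current: I = V / Z = 0.03464 - j0.04754 A = 0.05882∠-53.9° A.
Step 6 — Complex power: S = V·I* = 6.47 + j0.04788 VA.
Step 7 — Real power: P = Re(S) = 6.47 W.
Step 8 — Reactive power: Q = Im(S) = 0.04788 VAR.
Step 9 — Apparent power: |S| = 6.47 VA.
Step 10 — Power factor: PF = P/|S| = 1 (lagging).

(a) P = 6.47 W  (b) Q = 0.04788 VAR  (c) S = 6.47 VA  (d) PF = 1 (lagging)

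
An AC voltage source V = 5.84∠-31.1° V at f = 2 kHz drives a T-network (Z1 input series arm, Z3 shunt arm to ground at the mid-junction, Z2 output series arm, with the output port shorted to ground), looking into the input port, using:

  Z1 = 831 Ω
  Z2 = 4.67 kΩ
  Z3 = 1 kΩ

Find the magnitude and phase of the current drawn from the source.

Step 1 — Angular frequency: ω = 2π·f = 2π·2000 = 1.257e+04 rad/s.
Step 2 — Component impedances:
  Z1: Z = R = 831 Ω
  Z2: Z = R = 4670 Ω
  Z3: Z = R = 1000 Ω
Step 3 — With the output port shorted to ground, the output series arm Z2 runs from the junction to ground; the shunt arm Z3 also runs from the junction to ground. They appear in parallel: Z3 || Z2 = 823.6 Ω.
Step 4 — Series with input arm Z1: Z_in = Z1 + (Z3 || Z2) = 1655 Ω = 1655∠0.0° Ω.
Step 5 — Source phasor: V = 5.84∠-31.1° V = 5.001 - j3.017 V.
Step 6 — Ohm's law: I = V / Z_total = (5.001 - j3.017) / (1655) = 0.003022 - j0.001823 A.
Step 7 — Convert to polar: |I| = 0.003529 A, ∠I = -31.1°.

I = 0.003529∠-31.1° A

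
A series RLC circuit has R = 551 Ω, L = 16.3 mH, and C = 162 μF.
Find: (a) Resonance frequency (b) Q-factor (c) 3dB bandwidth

Step 1 — Resonance condition Im(Z)=0 gives ω₀ = 1/√(LC).
Step 2 — ω₀ = 1/√(0.0163·0.000162) = 615.4 rad/s.
Step 3 — f₀ = ω₀/(2π) = 97.94 Hz.
Step 4 — Series Q: Q = ω₀L/R = 615.4·0.0163/551 = 0.0182.
Step 5 — 3dB bandwidth: Δω = ω₀/Q = 3.38e+04 rad/s; BW = Δω/(2π) = 5380 Hz.

(a) f₀ = 97.94 Hz  (b) Q = 0.0182  (c) BW = 5380 Hz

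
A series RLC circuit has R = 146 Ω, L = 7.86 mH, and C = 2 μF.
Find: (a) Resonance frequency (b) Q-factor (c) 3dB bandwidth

Step 1 — Resonance condition Im(Z)=0 gives ω₀ = 1/√(LC).
Step 2 — ω₀ = 1/√(0.00786·2e-06) = 7976 rad/s.
Step 3 — f₀ = ω₀/(2π) = 1269 Hz.
Step 4 — Series Q: Q = ω₀L/R = 7976·0.00786/146 = 0.4294.
Step 5 — 3dB bandwidth: Δω = ω₀/Q = 1.858e+04 rad/s; BW = Δω/(2π) = 2956 Hz.

(a) f₀ = 1269 Hz  (b) Q = 0.4294  (c) BW = 2956 Hz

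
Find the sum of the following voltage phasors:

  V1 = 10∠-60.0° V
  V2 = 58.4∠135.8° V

Step 1 — Convert each phasor to rectangular form:
  V1 = 10·(cos(-60.0°) + j·sin(-60.0°)) = 5 - j8.66 V
  V2 = 58.4·(cos(135.8°) + j·sin(135.8°)) = -41.87 + j40.71 V
Step 2 — Sum components: V_total = -36.87 + j32.05 V.
Step 3 — Convert to polar: |V_total| = 48.85 V, ∠V_total = 139.0°.

V_total = 48.85∠139.0° V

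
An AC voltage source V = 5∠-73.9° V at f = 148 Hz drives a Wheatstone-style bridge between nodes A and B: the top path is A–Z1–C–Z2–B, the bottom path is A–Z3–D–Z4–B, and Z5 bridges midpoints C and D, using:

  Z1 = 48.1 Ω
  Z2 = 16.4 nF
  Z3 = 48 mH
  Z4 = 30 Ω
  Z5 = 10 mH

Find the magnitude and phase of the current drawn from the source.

Step 1 — Angular frequency: ω = 2π·f = 2π·148 = 929.9 rad/s.
Step 2 — Component impedances:
  Z1: Z = R = 48.1 Ω
  Z2: Z = 1/(jωC) = -j/(ω·C) = 0 - j6.557e+04 Ω
  Z3: Z = jωL = j·929.9·0.048 = 0 + j44.64 Ω
  Z4: Z = R = 30 Ω
  Z5: Z = jωL = j·929.9·0.01 = 0 + j9.299 Ω
Step 3 — Bridge requires nodal analysis (the Z5 bridge couples midpoints C and D, so the two paths cannot be reduced to a simple series/parallel combination). Setting node B to ground and injecting 1 A at node A, the 3-node admittance system at A, C, D solves to V_A = Z_AB = 48.35 + j24.05 Ω = 54∠26.4° Ω.
Step 4 — Source phasor: V = 5∠-73.9° V = 1.387 - j4.804 V.
Step 5 — Ohm's law: I = V / Z_total = (1.387 - j4.804) / (48.35 + j24.05) = -0.01663 - j0.09108 A.
Step 6 — Convert to polar: |I| = 0.09259 A, ∠I = -100.3°.

I = 0.09259∠-100.3° A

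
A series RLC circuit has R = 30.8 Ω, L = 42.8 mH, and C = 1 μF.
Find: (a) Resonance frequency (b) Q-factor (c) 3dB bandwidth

Step 1 — Resonance: ω₀ = 1/√(LC) = 1/√(0.0428·1e-06) = 4834 rad/s.
Step 2 — f₀ = ω₀/(2π) = 769.3 Hz.
Step 3 — Series Q: Q = ω₀L/R = 4834·0.0428/30.8 = 6.717.
Step 4 — Bandwidth: Δω = ω₀/Q = 719.6 rad/s; BW = Δω/(2π) = 114.5 Hz.

(a) f₀ = 769.3 Hz  (b) Q = 6.717  (c) BW = 114.5 Hz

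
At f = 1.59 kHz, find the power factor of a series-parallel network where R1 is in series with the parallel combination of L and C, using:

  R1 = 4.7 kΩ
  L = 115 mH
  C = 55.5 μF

Step 1 — Angular frequency: ω = 2π·f = 2π·1590 = 9990 rad/s.
Step 2 — Component impedances:
  R1: Z = R = 4700 Ω
  L: Z = jωL = j·9990·0.115 = 0 + j1149 Ω
  C: Z = 1/(jωC) = -j/(ω·C) = 0 - j1.804 Ω
Step 3 — Parallel branch: L || C = 1/(1/L + 1/C) = 0 - j1.806 Ω.
Step 4 — Series with R1: Z_total = R1 + (L || C) = 4700 - j1.806 Ω = 4700∠-0.0° Ω.
Step 5 — Power factor: PF = cos(φ) = Re(Z)/|Z| = 4700/4700 = 1.
Step 6 — Type: Im(Z) = -1.806 ⇒ leading (phase φ = -0.0°).

PF = 1 (leading, φ = -0.0°)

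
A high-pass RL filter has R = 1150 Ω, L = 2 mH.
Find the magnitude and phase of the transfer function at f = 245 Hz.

Step 1 — Angular frequency: ω = 2π·245 = 1539 rad/s.
Step 2 — Transfer function: H(jω) = jωL/(R + jωL).
Step 3 — Numerator jωL = j·3.079; denominator R + jωL = 1150 + j3.079.
Step 4 — H = 7.167e-06 + j0.002677.
Step 5 — Magnitude: |H| = 0.002677 (-51.4 dB); phase: φ = 89.8°.

|H| = 0.002677 (-51.4 dB), φ = 89.8°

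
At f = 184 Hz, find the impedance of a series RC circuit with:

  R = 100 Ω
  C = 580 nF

Step 1 — Angular frequency: ω = 2π·f = 2π·184 = 1156 rad/s.
Step 2 — Component impedances:
  R: Z = R = 100 Ω
  C: Z = 1/(jωC) = -j/(ω·C) = 0 - j1491 Ω
Step 3 — Series combination: Z_total = R + C = 100 - j1491 Ω = 1495∠-86.2° Ω.

Z = 100 - j1491 Ω = 1495∠-86.2° Ω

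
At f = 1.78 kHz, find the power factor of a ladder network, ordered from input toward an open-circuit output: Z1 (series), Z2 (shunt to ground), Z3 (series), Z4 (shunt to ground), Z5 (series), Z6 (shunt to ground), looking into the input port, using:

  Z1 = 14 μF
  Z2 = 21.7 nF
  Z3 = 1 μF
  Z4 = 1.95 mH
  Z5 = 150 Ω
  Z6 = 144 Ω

Step 1 — Angular frequency: ω = 2π·f = 2π·1780 = 1.118e+04 rad/s.
Step 2 — Component impedances:
  Z1: Z = 1/(jωC) = -j/(ω·C) = 0 - j6.387 Ω
  Z2: Z = 1/(jωC) = -j/(ω·C) = 0 - j4120 Ω
  Z3: Z = 1/(jωC) = -j/(ω·C) = 0 - j89.41 Ω
  Z4: Z = jωL = j·1.118e+04·0.00195 = 0 + j21.81 Ω
  Z5: Z = R = 150 Ω
  Z6: Z = R = 144 Ω
Step 3 — Ladder network (open output): work backward from the far end, alternating series and parallel combinations. Z_in = 1.557 - j73.02 Ω = 73.03∠-88.8° Ω.
Step 4 — Power factor: PF = cos(φ) = Re(Z)/|Z| = 1.557/73.03 = 0.02132.
Step 5 — Type: Im(Z) = -73.02 ⇒ leading (phase φ = -88.8°).

PF = 0.02132 (leading, φ = -88.8°)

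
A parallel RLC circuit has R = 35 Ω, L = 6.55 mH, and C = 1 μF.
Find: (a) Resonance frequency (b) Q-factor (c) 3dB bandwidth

Step 1 — Resonance: ω₀ = 1/√(LC) = 1/√(0.00655·1e-06) = 1.236e+04 rad/s.
Step 2 — f₀ = ω₀/(2π) = 1967 Hz.
Step 3 — Parallel Q: Q = R/(ω₀L) = 35/(1.236e+04·0.00655) = 0.4325.
Step 4 — Bandwidth: Δω = ω₀/Q = 2.857e+04 rad/s; BW = Δω/(2π) = 4547 Hz.

(a) f₀ = 1967 Hz  (b) Q = 0.4325  (c) BW = 4547 Hz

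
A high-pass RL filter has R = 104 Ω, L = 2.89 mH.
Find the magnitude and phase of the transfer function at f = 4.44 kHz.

Step 1 — Angular frequency: ω = 2π·4440 = 2.79e+04 rad/s.
Step 2 — Transfer function: H(jω) = jωL/(R + jωL).
Step 3 — Numerator jωL = j·80.62; denominator R + jωL = 104 + j80.62.
Step 4 — H = 0.3754 + j0.4842.
Step 5 — Magnitude: |H| = 0.6127 (-4.3 dB); phase: φ = 52.2°.

|H| = 0.6127 (-4.3 dB), φ = 52.2°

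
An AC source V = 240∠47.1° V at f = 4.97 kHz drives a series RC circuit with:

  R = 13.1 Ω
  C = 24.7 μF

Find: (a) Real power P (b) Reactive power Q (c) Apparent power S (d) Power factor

Step 1 — Angular frequency: ω = 2π·f = 2π·4970 = 3.123e+04 rad/s.
Step 2 — Component impedances:
  R: Z = R = 13.1 Ω
  C: Z = 1/(jωC) = -j/(ω·C) = 0 - j1.296 Ω
Step 3 — Series combination: Z_total = R + C = 13.1 - j1.296 Ω = 13.16∠-5.7° Ω.
Step 4 — Source phasor: V = 240∠47.1° V = 163.4 + j175.8 V.
Step 5 — Current: I = V / Z = 11.03 + j14.51 A = 18.23∠52.8° A.
Step 6 — Complex power: S = V·I* = 4354 - j430.9 VA.
Step 7 — Real power: P = Re(S) = 4354 W.
Step 8 — Reactive power: Q = Im(S) = -430.9 VAR.
Step 9 — Apparent power: |S| = 4376 VA.
Step 10 — Power factor: PF = P/|S| = 0.9951 (leading).

(a) P = 4354 W  (b) Q = -430.9 VAR  (c) S = 4376 VA  (d) PF = 0.9951 (leading)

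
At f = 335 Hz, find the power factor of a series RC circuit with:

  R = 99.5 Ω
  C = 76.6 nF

Step 1 — Angular frequency: ω = 2π·f = 2π·335 = 2105 rad/s.
Step 2 — Component impedances:
  R: Z = R = 99.5 Ω
  C: Z = 1/(jωC) = -j/(ω·C) = 0 - j6202 Ω
Step 3 — Series combination: Z_total = R + C = 99.5 - j6202 Ω = 6203∠-89.1° Ω.
Step 4 — Power factor: PF = cos(φ) = Re(Z)/|Z| = 99.5/6203 = 0.01604.
Step 5 — Type: Im(Z) = -6202 ⇒ leading (phase φ = -89.1°).

PF = 0.01604 (leading, φ = -89.1°)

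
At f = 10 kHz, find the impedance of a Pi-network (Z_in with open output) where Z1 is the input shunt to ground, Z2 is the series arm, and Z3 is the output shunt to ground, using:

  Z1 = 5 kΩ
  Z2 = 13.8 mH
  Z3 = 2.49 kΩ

Step 1 — Angular frequency: ω = 2π·f = 2π·1e+04 = 6.283e+04 rad/s.
Step 2 — Component impedances:
  Z1: Z = R = 5000 Ω
  Z2: Z = jωL = j·6.283e+04·0.0138 = 0 + j867.1 Ω
  Z3: Z = R = 2490 Ω
Step 3 — With open output, the series arm Z2 and the output shunt Z3 appear in series to ground: Z2 + Z3 = 2490 + j867.1 Ω.
Step 4 — Parallel with input shunt Z1: Z_in = Z1 || (Z2 + Z3) = 1706 + j381.3 Ω = 1748∠12.6° Ω.

Z = 1706 + j381.3 Ω = 1748∠12.6° Ω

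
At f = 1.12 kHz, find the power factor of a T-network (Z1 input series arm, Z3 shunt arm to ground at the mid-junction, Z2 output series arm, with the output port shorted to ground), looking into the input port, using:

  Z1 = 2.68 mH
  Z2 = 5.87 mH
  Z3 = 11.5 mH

Step 1 — Angular frequency: ω = 2π·f = 2π·1120 = 7037 rad/s.
Step 2 — Component impedances:
  Z1: Z = jωL = j·7037·0.00268 = 0 + j18.86 Ω
  Z2: Z = jωL = j·7037·0.00587 = 0 + j41.31 Ω
  Z3: Z = jωL = j·7037·0.0115 = 0 + j80.93 Ω
Step 3 — With the output port shorted to ground, the output series arm Z2 runs from the junction to ground; the shunt arm Z3 also runs from the junction to ground. They appear in parallel: Z3 || Z2 = 0 + j27.35 Ω.
Step 4 — Series with input arm Z1: Z_in = Z1 + (Z3 || Z2) = 0 + j46.21 Ω = 46.21∠90.0° Ω.
Step 5 — Power factor: PF = cos(φ) = Re(Z)/|Z| = 0/46.21 = 0.
Step 6 — Type: Im(Z) = 46.21 ⇒ lagging (phase φ = 90.0°).

PF = 0 (lagging, φ = 90.0°)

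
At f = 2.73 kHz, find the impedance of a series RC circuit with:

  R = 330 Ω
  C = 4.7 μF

Step 1 — Angular frequency: ω = 2π·f = 2π·2730 = 1.715e+04 rad/s.
Step 2 — Component impedances:
  R: Z = R = 330 Ω
  C: Z = 1/(jωC) = -j/(ω·C) = 0 - j12.4 Ω
Step 3 — Series combination: Z_total = R + C = 330 - j12.4 Ω = 330.2∠-2.2° Ω.

Z = 330 - j12.4 Ω = 330.2∠-2.2° Ω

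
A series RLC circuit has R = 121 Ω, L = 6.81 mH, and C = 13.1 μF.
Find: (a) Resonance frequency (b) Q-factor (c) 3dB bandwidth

Step 1 — Resonance condition Im(Z)=0 gives ω₀ = 1/√(LC).
Step 2 — ω₀ = 1/√(0.00681·1.31e-05) = 3348 rad/s.
Step 3 — f₀ = ω₀/(2π) = 532.9 Hz.
Step 4 — Series Q: Q = ω₀L/R = 3348·0.00681/121 = 0.1884.
Step 5 — 3dB bandwidth: Δω = ω₀/Q = 1.777e+04 rad/s; BW = Δω/(2π) = 2828 Hz.

(a) f₀ = 532.9 Hz  (b) Q = 0.1884  (c) BW = 2828 Hz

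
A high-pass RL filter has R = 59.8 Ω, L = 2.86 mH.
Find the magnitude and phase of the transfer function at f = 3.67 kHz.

Step 1 — Angular frequency: ω = 2π·3670 = 2.306e+04 rad/s.
Step 2 — Transfer function: H(jω) = jωL/(R + jωL).
Step 3 — Numerator jωL = j·65.95; denominator R + jωL = 59.8 + j65.95.
Step 4 — H = 0.5488 + j0.4976.
Step 5 — Magnitude: |H| = 0.7408 (-2.6 dB); phase: φ = 42.2°.

|H| = 0.7408 (-2.6 dB), φ = 42.2°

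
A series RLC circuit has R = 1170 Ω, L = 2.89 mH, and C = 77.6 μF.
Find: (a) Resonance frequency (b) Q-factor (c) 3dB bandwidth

Step 1 — Resonance condition Im(Z)=0 gives ω₀ = 1/√(LC).
Step 2 — ω₀ = 1/√(0.00289·7.76e-05) = 2112 rad/s.
Step 3 — f₀ = ω₀/(2π) = 336.1 Hz.
Step 4 — Series Q: Q = ω₀L/R = 2112·0.00289/1170 = 0.005216.
Step 5 — 3dB bandwidth: Δω = ω₀/Q = 4.048e+05 rad/s; BW = Δω/(2π) = 6.443e+04 Hz.

(a) f₀ = 336.1 Hz  (b) Q = 0.005216  (c) BW = 6.443e+04 Hz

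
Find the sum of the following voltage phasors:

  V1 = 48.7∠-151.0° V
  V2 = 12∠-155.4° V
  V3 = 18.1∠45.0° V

Step 1 — Convert each phasor to rectangular form:
  V1 = 48.7·(cos(-151.0°) + j·sin(-151.0°)) = -42.59 - j23.61 V
  V2 = 12·(cos(-155.4°) + j·sin(-155.4°)) = -10.91 - j4.995 V
  V3 = 18.1·(cos(45.0°) + j·sin(45.0°)) = 12.8 + j12.8 V
Step 2 — Sum components: V_total = -40.71 - j15.81 V.
Step 3 — Convert to polar: |V_total| = 43.67 V, ∠V_total = -158.8°.

V_total = 43.67∠-158.8° V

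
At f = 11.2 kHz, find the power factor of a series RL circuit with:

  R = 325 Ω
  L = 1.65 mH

Step 1 — Angular frequency: ω = 2π·f = 2π·1.12e+04 = 7.037e+04 rad/s.
Step 2 — Component impedances:
  R: Z = R = 325 Ω
  L: Z = jωL = j·7.037e+04·0.00165 = 0 + j116.1 Ω
Step 3 — Series combination: Z_total = R + L = 325 + j116.1 Ω = 345.1∠19.7° Ω.
Step 4 — Power factor: PF = cos(φ) = Re(Z)/|Z| = 325/345.12 = 0.9417.
Step 5 — Type: Im(Z) = 116.1 ⇒ lagging (phase φ = 19.7°).

PF = 0.9417 (lagging, φ = 19.7°)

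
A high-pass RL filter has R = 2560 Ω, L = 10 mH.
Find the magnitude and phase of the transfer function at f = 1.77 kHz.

Step 1 — Angular frequency: ω = 2π·1770 = 1.112e+04 rad/s.
Step 2 — Transfer function: H(jω) = jωL/(R + jωL).
Step 3 — Numerator jωL = j·111.2; denominator R + jωL = 2560 + j111.2.
Step 4 — H = 0.001884 + j0.04336.
Step 5 — Magnitude: |H| = 0.0434 (-27.2 dB); phase: φ = 87.5°.

|H| = 0.0434 (-27.2 dB), φ = 87.5°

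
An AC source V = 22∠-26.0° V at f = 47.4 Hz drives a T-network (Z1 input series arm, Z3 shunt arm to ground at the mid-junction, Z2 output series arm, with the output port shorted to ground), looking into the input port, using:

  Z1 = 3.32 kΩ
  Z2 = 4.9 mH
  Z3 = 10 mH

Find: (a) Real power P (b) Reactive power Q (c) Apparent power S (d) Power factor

Step 1 — Angular frequency: ω = 2π·f = 2π·47.4 = 297.8 rad/s.
Step 2 — Component impedances:
  Z1: Z = R = 3320 Ω
  Z2: Z = jωL = j·297.8·0.0049 = 0 + j1.459 Ω
  Z3: Z = jωL = j·297.8·0.01 = 0 + j2.978 Ω
Step 3 — With the output port shorted to ground, the output series arm Z2 runs from the junction to ground; the shunt arm Z3 also runs from the junction to ground. They appear in parallel: Z3 || Z2 = 0 + j0.9794 Ω.
Step 4 — Series with input arm Z1: Z_in = Z1 + (Z3 || Z2) = 3320 + j0.9794 Ω = 3320∠0.0° Ω.
Step 5 — Source phasor: V = 22∠-26.0° V = 19.77 - j9.644 V.
Step 6 — Current: I = V / Z = 0.005955 - j0.002907 A = 0.006627∠-26.0° A.
Step 7 — Complex power: S = V·I* = 0.1458 + j4.301e-05 VA.
Step 8 — Real power: P = Re(S) = 0.1458 W.
Step 9 — Reactive power: Q = Im(S) = 4.301e-05 VAR.
Step 10 — Apparent power: |S| = 0.1458 VA.
Step 11 — Power factor: PF = P/|S| = 1 (lagging).

(a) P = 0.1458 W  (b) Q = 4.301e-05 VAR  (c) S = 0.1458 VA  (d) PF = 1 (lagging)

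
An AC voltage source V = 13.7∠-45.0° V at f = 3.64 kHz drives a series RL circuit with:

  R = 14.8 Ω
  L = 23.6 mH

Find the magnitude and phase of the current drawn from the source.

Step 1 — Angular frequency: ω = 2π·f = 2π·3640 = 2.287e+04 rad/s.
Step 2 — Component impedances:
  R: Z = R = 14.8 Ω
  L: Z = jωL = j·2.287e+04·0.0236 = 0 + j539.8 Ω
Step 3 — Series combination: Z_total = R + L = 14.8 + j539.8 Ω = 540∠88.4° Ω.
Step 4 — Source phasor: V = 13.7∠-45.0° V = 9.687 - j9.687 V.
Step 5 — Ohm's law: I = V / Z_total = (9.687 - j9.687) / (14.8 + j539.8) = -0.01744 - j0.01843 A.
Step 6 — Convert to polar: |I| = 0.02537 A, ∠I = -133.4°.

I = 0.02537∠-133.4° A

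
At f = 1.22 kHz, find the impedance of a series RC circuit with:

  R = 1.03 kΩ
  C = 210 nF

Step 1 — Angular frequency: ω = 2π·f = 2π·1220 = 7665 rad/s.
Step 2 — Component impedances:
  R: Z = R = 1030 Ω
  C: Z = 1/(jωC) = -j/(ω·C) = 0 - j621.2 Ω
Step 3 — Series combination: Z_total = R + C = 1030 - j621.2 Ω = 1203∠-31.1° Ω.

Z = 1030 - j621.2 Ω = 1203∠-31.1° Ω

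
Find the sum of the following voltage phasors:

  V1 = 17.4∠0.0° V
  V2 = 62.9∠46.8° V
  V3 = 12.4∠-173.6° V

Step 1 — Convert each phasor to rectangular form:
  V1 = 17.4·(cos(0.0°) + j·sin(0.0°)) = 17.4 V
  V2 = 62.9·(cos(46.8°) + j·sin(46.8°)) = 43.06 + j45.85 V
  V3 = 12.4·(cos(-173.6°) + j·sin(-173.6°)) = -12.32 - j1.382 V
Step 2 — Sum components: V_total = 48.14 + j44.47 V.
Step 3 — Convert to polar: |V_total| = 65.53 V, ∠V_total = 42.7°.

V_total = 65.53∠42.7° V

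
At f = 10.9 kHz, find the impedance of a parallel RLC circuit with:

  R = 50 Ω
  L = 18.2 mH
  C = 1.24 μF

Step 1 — Angular frequency: ω = 2π·f = 2π·1.09e+04 = 6.849e+04 rad/s.
Step 2 — Component impedances:
  R: Z = R = 50 Ω
  L: Z = jωL = j·6.849e+04·0.0182 = 0 + j1246 Ω
  C: Z = 1/(jωC) = -j/(ω·C) = 0 - j11.78 Ω
Step 3 — Parallel combination: 1/Z_total = 1/R + 1/L + 1/C; Z_total = 2.675 - j11.25 Ω = 11.57∠-76.6° Ω.

Z = 2.675 - j11.25 Ω = 11.57∠-76.6° Ω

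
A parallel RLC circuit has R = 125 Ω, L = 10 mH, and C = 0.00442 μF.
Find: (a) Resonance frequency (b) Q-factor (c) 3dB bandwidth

Step 1 — Resonance: ω₀ = 1/√(LC) = 1/√(0.01·4.42e-09) = 1.504e+05 rad/s.
Step 2 — f₀ = ω₀/(2π) = 2.394e+04 Hz.
Step 3 — Parallel Q: Q = R/(ω₀L) = 125/(1.504e+05·0.01) = 0.0831.
Step 4 — Bandwidth: Δω = ω₀/Q = 1.81e+06 rad/s; BW = Δω/(2π) = 2.881e+05 Hz.

(a) f₀ = 2.394e+04 Hz  (b) Q = 0.0831  (c) BW = 2.881e+05 Hz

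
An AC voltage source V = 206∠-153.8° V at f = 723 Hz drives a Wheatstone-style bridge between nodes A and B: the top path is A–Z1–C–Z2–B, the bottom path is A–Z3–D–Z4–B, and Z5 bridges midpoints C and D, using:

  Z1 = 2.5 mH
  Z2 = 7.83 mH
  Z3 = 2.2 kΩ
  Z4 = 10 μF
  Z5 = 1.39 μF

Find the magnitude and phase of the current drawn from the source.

Step 1 — Angular frequency: ω = 2π·f = 2π·723 = 4543 rad/s.
Step 2 — Component impedances:
  Z1: Z = jωL = j·4543·0.0025 = 0 + j11.36 Ω
  Z2: Z = jωL = j·4543·0.00783 = 0 + j35.57 Ω
  Z3: Z = R = 2200 Ω
  Z4: Z = 1/(jωC) = -j/(ω·C) = 0 - j22.01 Ω
  Z5: Z = 1/(jωC) = -j/(ω·C) = 0 - j158.4 Ω
Step 3 — Bridge requires nodal analysis (the Z5 bridge couples midpoints C and D, so the two paths cannot be reduced to a simple series/parallel combination). Setting node B to ground and injecting 1 A at node A, the 3-node admittance system at A, C, D solves to V_A = Z_AB = 1.148 + j55.65 Ω = 55.66∠88.8° Ω.
Step 4 — Source phasor: V = 206∠-153.8° V = -184.8 - j90.95 V.
Step 5 — Ohm's law: I = V / Z_total = (-184.8 - j90.95) / (1.148 + j55.65) = -1.702 + j3.286 A.
Step 6 — Convert to polar: |I| = 3.701 A, ∠I = 117.4°.

I = 3.701∠117.4° A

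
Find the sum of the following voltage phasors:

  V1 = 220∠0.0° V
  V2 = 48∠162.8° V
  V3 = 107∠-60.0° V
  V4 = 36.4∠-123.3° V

Step 1 — Convert each phasor to rectangular form:
  V1 = 220·(cos(0.0°) + j·sin(0.0°)) = 220 V
  V2 = 48·(cos(162.8°) + j·sin(162.8°)) = -45.85 + j14.19 V
  V3 = 107·(cos(-60.0°) + j·sin(-60.0°)) = 53.5 - j92.66 V
  V4 = 36.4·(cos(-123.3°) + j·sin(-123.3°)) = -19.98 - j30.42 V
Step 2 — Sum components: V_total = 207.7 - j108.9 V.
Step 3 — Convert to polar: |V_total| = 234.5 V, ∠V_total = -27.7°.

V_total = 234.5∠-27.7° V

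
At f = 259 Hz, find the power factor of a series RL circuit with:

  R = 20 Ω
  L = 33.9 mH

Step 1 — Angular frequency: ω = 2π·f = 2π·259 = 1627 rad/s.
Step 2 — Component impedances:
  R: Z = R = 20 Ω
  L: Z = jωL = j·1627·0.0339 = 0 + j55.17 Ω
Step 3 — Series combination: Z_total = R + L = 20 + j55.17 Ω = 58.68∠70.1° Ω.
Step 4 — Power factor: PF = cos(φ) = Re(Z)/|Z| = 20/58.68 = 0.3408.
Step 5 — Type: Im(Z) = 55.17 ⇒ lagging (phase φ = 70.1°).

PF = 0.3408 (lagging, φ = 70.1°)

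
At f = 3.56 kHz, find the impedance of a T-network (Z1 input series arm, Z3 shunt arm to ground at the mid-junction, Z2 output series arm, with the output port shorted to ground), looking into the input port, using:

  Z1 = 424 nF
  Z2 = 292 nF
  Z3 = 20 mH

Step 1 — Angular frequency: ω = 2π·f = 2π·3560 = 2.237e+04 rad/s.
Step 2 — Component impedances:
  Z1: Z = 1/(jωC) = -j/(ω·C) = 0 - j105.4 Ω
  Z2: Z = 1/(jωC) = -j/(ω·C) = 0 - j153.1 Ω
  Z3: Z = jωL = j·2.237e+04·0.02 = 0 + j447.4 Ω
Step 3 — With the output port shorted to ground, the output series arm Z2 runs from the junction to ground; the shunt arm Z3 also runs from the junction to ground. They appear in parallel: Z3 || Z2 = 0 - j232.8 Ω.
Step 4 — Series with input arm Z1: Z_in = Z1 + (Z3 || Z2) = 0 - j338.2 Ω = 338.2∠-90.0° Ω.

Z = 0 - j338.2 Ω = 338.2∠-90.0° Ω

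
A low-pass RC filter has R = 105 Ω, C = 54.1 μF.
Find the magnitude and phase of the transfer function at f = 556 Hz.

Step 1 — Angular frequency: ω = 2π·556 = 3493 rad/s.
Step 2 — Transfer function: H(jω) = 1/(1 + jωRC).
Step 3 — Denominator: 1 + jωRC = 1 + j·3493·105·5.41e-05 = 1 + j19.84.
Step 4 — H = 0.002533 - j0.05026.
Step 5 — Magnitude: |H| = 0.05033 (-26.0 dB); phase: φ = -87.1°.

|H| = 0.05033 (-26.0 dB), φ = -87.1°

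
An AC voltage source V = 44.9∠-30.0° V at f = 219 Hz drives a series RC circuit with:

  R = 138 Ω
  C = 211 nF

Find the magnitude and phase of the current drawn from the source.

Step 1 — Angular frequency: ω = 2π·f = 2π·219 = 1376 rad/s.
Step 2 — Component impedances:
  R: Z = R = 138 Ω
  C: Z = 1/(jωC) = -j/(ω·C) = 0 - j3444 Ω
Step 3 — Series combination: Z_total = R + C = 138 - j3444 Ω = 3447∠-87.7° Ω.
Step 4 — Source phasor: V = 44.9∠-30.0° V = 38.88 - j22.45 V.
Step 5 — Ohm's law: I = V / Z_total = (38.88 - j22.45) / (138 - j3444) = 0.006959 + j0.01101 A.
Step 6 — Convert to polar: |I| = 0.01303 A, ∠I = 57.7°.

I = 0.01303∠57.7° A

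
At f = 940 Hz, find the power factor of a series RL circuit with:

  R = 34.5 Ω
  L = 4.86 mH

Step 1 — Angular frequency: ω = 2π·f = 2π·940 = 5906 rad/s.
Step 2 — Component impedances:
  R: Z = R = 34.5 Ω
  L: Z = jωL = j·5906·0.00486 = 0 + j28.7 Ω
Step 3 — Series combination: Z_total = R + L = 34.5 + j28.7 Ω = 44.88∠39.8° Ω.
Step 4 — Power factor: PF = cos(φ) = Re(Z)/|Z| = 34.5/44.88 = 0.7687.
Step 5 — Type: Im(Z) = 28.7 ⇒ lagging (phase φ = 39.8°).

PF = 0.7687 (lagging, φ = 39.8°)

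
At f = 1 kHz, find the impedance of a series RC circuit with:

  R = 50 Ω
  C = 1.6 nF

Step 1 — Angular frequency: ω = 2π·f = 2π·1000 = 6283 rad/s.
Step 2 — Component impedances:
  R: Z = R = 50 Ω
  C: Z = 1/(jωC) = -j/(ω·C) = 0 - j9.947e+04 Ω
Step 3 — Series combination: Z_total = R + C = 50 - j9.947e+04 Ω = 9.947e+04∠-90.0° Ω.

Z = 50 - j9.947e+04 Ω = 9.947e+04∠-90.0° Ω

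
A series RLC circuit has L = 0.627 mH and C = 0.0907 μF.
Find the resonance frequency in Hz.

Step 1 — Resonance condition Im(Z)=0 gives ω₀ = 1/√(LC).
Step 2 — ω₀ = 1/√(0.000627·9.07e-08) = 1.326e+05 rad/s.
Step 3 — f₀ = ω₀/(2π) = 2.11e+04 Hz.

f₀ = 2.11e+04 Hz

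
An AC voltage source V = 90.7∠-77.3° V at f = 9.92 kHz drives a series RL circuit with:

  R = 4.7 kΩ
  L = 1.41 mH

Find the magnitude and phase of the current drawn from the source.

Step 1 — Angular frequency: ω = 2π·f = 2π·9920 = 6.233e+04 rad/s.
Step 2 — Component impedances:
  R: Z = R = 4700 Ω
  L: Z = jωL = j·6.233e+04·0.00141 = 0 + j87.88 Ω
Step 3 — Series combination: Z_total = R + L = 4700 + j87.88 Ω = 4701∠1.1° Ω.
Step 4 — Source phasor: V = 90.7∠-77.3° V = 19.94 - j88.48 V.
Step 5 — Ohm's law: I = V / Z_total = (19.94 - j88.48) / (4700 + j87.88) = 0.003889 - j0.0189 A.
Step 6 — Convert to polar: |I| = 0.01929 A, ∠I = -78.4°.

I = 0.01929∠-78.4° A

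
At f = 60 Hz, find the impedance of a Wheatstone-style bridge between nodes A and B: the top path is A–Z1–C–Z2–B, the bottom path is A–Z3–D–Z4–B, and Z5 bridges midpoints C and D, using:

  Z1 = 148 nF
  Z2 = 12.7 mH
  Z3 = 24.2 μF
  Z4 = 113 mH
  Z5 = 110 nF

Step 1 — Angular frequency: ω = 2π·f = 2π·60 = 377 rad/s.
Step 2 — Component impedances:
  Z1: Z = 1/(jωC) = -j/(ω·C) = 0 - j1.792e+04 Ω
  Z2: Z = jωL = j·377·0.0127 = 0 + j4.788 Ω
  Z3: Z = 1/(jωC) = -j/(ω·C) = 0 - j109.6 Ω
  Z4: Z = jωL = j·377·0.113 = 0 + j42.6 Ω
  Z5: Z = 1/(jωC) = -j/(ω·C) = 0 - j2.411e+04 Ω
Step 3 — Bridge requires nodal analysis (the Z5 bridge couples midpoints C and D, so the two paths cannot be reduced to a simple series/parallel combination). Setting node B to ground and injecting 1 A at node A, the 3-node admittance system at A, C, D solves to V_A = Z_AB = 0 - j66.69 Ω = 66.69∠-90.0° Ω.

Z = 0 - j66.69 Ω = 66.69∠-90.0° Ω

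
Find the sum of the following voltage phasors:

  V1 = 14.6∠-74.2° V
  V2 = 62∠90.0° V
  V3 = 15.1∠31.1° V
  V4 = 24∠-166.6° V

Step 1 — Convert each phasor to rectangular form:
  V1 = 14.6·(cos(-74.2°) + j·sin(-74.2°)) = 3.975 - j14.05 V
  V2 = 62·(cos(90.0°) + j·sin(90.0°)) = 0 + j62 V
  V3 = 15.1·(cos(31.1°) + j·sin(31.1°)) = 12.93 + j7.8 V
  V4 = 24·(cos(-166.6°) + j·sin(-166.6°)) = -23.35 - j5.562 V
Step 2 — Sum components: V_total = -6.442 + j50.19 V.
Step 3 — Convert to polar: |V_total| = 50.6 V, ∠V_total = 97.3°.

V_total = 50.6∠97.3° V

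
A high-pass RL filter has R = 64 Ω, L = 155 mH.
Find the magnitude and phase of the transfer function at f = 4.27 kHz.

Step 1 — Angular frequency: ω = 2π·4270 = 2.683e+04 rad/s.
Step 2 — Transfer function: H(jω) = jωL/(R + jωL).
Step 3 — Numerator jωL = j·4159; denominator R + jωL = 64 + j4159.
Step 4 — H = 0.9998 + j0.01539.
Step 5 — Magnitude: |H| = 0.9999 (-0.0 dB); phase: φ = 0.9°.

|H| = 0.9999 (-0.0 dB), φ = 0.9°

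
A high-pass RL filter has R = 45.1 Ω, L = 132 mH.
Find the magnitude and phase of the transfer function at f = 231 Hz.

Step 1 — Angular frequency: ω = 2π·231 = 1451 rad/s.
Step 2 — Transfer function: H(jω) = jωL/(R + jωL).
Step 3 — Numerator jωL = j·191.6; denominator R + jωL = 45.1 + j191.6.
Step 4 — H = 0.9475 + j0.223.
Step 5 — Magnitude: |H| = 0.9734 (-0.2 dB); phase: φ = 13.2°.

|H| = 0.9734 (-0.2 dB), φ = 13.2°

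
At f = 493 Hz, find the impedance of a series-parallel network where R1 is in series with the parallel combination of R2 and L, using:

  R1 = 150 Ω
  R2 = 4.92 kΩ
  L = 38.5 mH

Step 1 — Angular frequency: ω = 2π·f = 2π·493 = 3098 rad/s.
Step 2 — Component impedances:
  R1: Z = R = 150 Ω
  R2: Z = R = 4920 Ω
  L: Z = jωL = j·3098·0.0385 = 0 + j119.3 Ω
Step 3 — Parallel branch: R2 || L = 1/(1/R2 + 1/L) = 2.889 + j119.2 Ω.
Step 4 — Series with R1: Z_total = R1 + (R2 || L) = 152.9 + j119.2 Ω = 193.9∠37.9° Ω.

Z = 152.9 + j119.2 Ω = 193.9∠37.9° Ω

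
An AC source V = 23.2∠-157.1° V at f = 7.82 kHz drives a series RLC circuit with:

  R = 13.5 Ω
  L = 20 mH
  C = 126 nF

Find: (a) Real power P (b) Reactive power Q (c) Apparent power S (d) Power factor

Step 1 — Angular frequency: ω = 2π·f = 2π·7820 = 4.913e+04 rad/s.
Step 2 — Component impedances:
  R: Z = R = 13.5 Ω
  L: Z = jωL = j·4.913e+04·0.02 = 0 + j982.7 Ω
  C: Z = 1/(jωC) = -j/(ω·C) = 0 - j161.5 Ω
Step 3 — Series combination: Z_total = R + L + C = 13.5 + j821.2 Ω = 821.3∠89.1° Ω.
Step 4 — Source phasor: V = 23.2∠-157.1° V = -21.37 - j9.028 V.
Step 5 — Current: I = V / Z = -0.01142 + j0.02584 A = 0.02825∠113.8° A.
Step 6 — Complex power: S = V·I* = 0.01077 + j0.6553 VA.
Step 7 — Real power: P = Re(S) = 0.01077 W.
Step 8 — Reactive power: Q = Im(S) = 0.6553 VAR.
Step 9 — Apparent power: |S| = 0.6554 VA.
Step 10 — Power factor: PF = P/|S| = 0.01644 (lagging).

(a) P = 0.01077 W  (b) Q = 0.6553 VAR  (c) S = 0.6554 VA  (d) PF = 0.01644 (lagging)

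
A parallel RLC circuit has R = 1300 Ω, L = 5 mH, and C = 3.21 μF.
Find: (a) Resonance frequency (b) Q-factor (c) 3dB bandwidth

Step 1 — Resonance: ω₀ = 1/√(LC) = 1/√(0.005·3.21e-06) = 7893 rad/s.
Step 2 — f₀ = ω₀/(2π) = 1256 Hz.
Step 3 — Parallel Q: Q = R/(ω₀L) = 1300/(7893·0.005) = 32.94.
Step 4 — Bandwidth: Δω = ω₀/Q = 239.6 rad/s; BW = Δω/(2π) = 38.14 Hz.

(a) f₀ = 1256 Hz  (b) Q = 32.94  (c) BW = 38.14 Hz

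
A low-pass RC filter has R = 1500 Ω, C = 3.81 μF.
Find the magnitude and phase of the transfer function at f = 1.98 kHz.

Step 1 — Angular frequency: ω = 2π·1980 = 1.244e+04 rad/s.
Step 2 — Transfer function: H(jω) = 1/(1 + jωRC).
Step 3 — Denominator: 1 + jωRC = 1 + j·1.244e+04·1500·3.81e-06 = 1 + j71.1.
Step 4 — H = 0.0001978 - j0.01406.
Step 5 — Magnitude: |H| = 0.01406 (-37.0 dB); phase: φ = -89.2°.

|H| = 0.01406 (-37.0 dB), φ = -89.2°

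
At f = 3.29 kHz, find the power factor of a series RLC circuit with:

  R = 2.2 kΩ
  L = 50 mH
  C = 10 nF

Step 1 — Angular frequency: ω = 2π·f = 2π·3290 = 2.067e+04 rad/s.
Step 2 — Component impedances:
  R: Z = R = 2200 Ω
  L: Z = jωL = j·2.067e+04·0.05 = 0 + j1034 Ω
  C: Z = 1/(jωC) = -j/(ω·C) = 0 - j4838 Ω
Step 3 — Series combination: Z_total = R + L + C = 2200 - j3804 Ω = 4394∠-60.0° Ω.
Step 4 — Power factor: PF = cos(φ) = Re(Z)/|Z| = 2200/4394.3 = 0.5006.
Step 5 — Type: Im(Z) = -3804 ⇒ leading (phase φ = -60.0°).

PF = 0.5006 (leading, φ = -60.0°)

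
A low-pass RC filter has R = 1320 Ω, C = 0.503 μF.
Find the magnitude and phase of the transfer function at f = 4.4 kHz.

Step 1 — Angular frequency: ω = 2π·4400 = 2.765e+04 rad/s.
Step 2 — Transfer function: H(jω) = 1/(1 + jωRC).
Step 3 — Denominator: 1 + jωRC = 1 + j·2.765e+04·1320·5.03e-07 = 1 + j18.36.
Step 4 — H = 0.002959 - j0.05432.
Step 5 — Magnitude: |H| = 0.0544 (-25.3 dB); phase: φ = -86.9°.

|H| = 0.0544 (-25.3 dB), φ = -86.9°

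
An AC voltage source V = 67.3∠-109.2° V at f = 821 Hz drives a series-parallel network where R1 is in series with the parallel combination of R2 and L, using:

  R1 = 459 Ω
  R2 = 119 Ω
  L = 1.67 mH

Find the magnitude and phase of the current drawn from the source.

Step 1 — Angular frequency: ω = 2π·f = 2π·821 = 5158 rad/s.
Step 2 — Component impedances:
  R1: Z = R = 459 Ω
  R2: Z = R = 119 Ω
  L: Z = jωL = j·5158·0.00167 = 0 + j8.615 Ω
Step 3 — Parallel branch: R2 || L = 1/(1/R2 + 1/L) = 0.6204 + j8.57 Ω.
Step 4 — Series with R1: Z_total = R1 + (R2 || L) = 459.6 + j8.57 Ω = 459.7∠1.1° Ω.
Step 5 — Source phasor: V = 67.3∠-109.2° V = -22.13 - j63.56 V.
Step 6 — Ohm's law: I = V / Z_total = (-22.13 - j63.56) / (459.6 + j8.57) = -0.05072 - j0.1373 A.
Step 7 — Convert to polar: |I| = 0.1464 A, ∠I = -110.3°.

I = 0.1464∠-110.3° A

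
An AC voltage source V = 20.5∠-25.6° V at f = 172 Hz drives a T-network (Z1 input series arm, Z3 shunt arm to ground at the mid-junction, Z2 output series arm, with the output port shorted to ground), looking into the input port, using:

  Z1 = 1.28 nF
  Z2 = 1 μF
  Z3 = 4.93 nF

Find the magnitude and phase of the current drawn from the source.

Step 1 — Angular frequency: ω = 2π·f = 2π·172 = 1081 rad/s.
Step 2 — Component impedances:
  Z1: Z = 1/(jωC) = -j/(ω·C) = 0 - j7.229e+05 Ω
  Z2: Z = 1/(jωC) = -j/(ω·C) = 0 - j925.3 Ω
  Z3: Z = 1/(jωC) = -j/(ω·C) = 0 - j1.877e+05 Ω
Step 3 — With the output port shorted to ground, the output series arm Z2 runs from the junction to ground; the shunt arm Z3 also runs from the junction to ground. They appear in parallel: Z3 || Z2 = 0 - j920.8 Ω.
Step 4 — Series with input arm Z1: Z_in = Z1 + (Z3 || Z2) = 0 - j7.238e+05 Ω = 7.238e+05∠-90.0° Ω.
Step 5 — Source phasor: V = 20.5∠-25.6° V = 18.49 - j8.858 V.
Step 6 — Ohm's law: I = V / Z_total = (18.49 - j8.858) / (0 - j7.238e+05) = 1.224e-05 + j2.554e-05 A.
Step 7 — Convert to polar: |I| = 2.832e-05 A, ∠I = 64.4°.

I = 2.832e-05∠64.4° A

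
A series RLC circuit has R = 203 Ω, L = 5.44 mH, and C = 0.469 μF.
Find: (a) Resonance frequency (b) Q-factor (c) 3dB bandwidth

Step 1 — Resonance: ω₀ = 1/√(LC) = 1/√(0.00544·4.69e-07) = 1.98e+04 rad/s.
Step 2 — f₀ = ω₀/(2π) = 3151 Hz.
Step 3 — Series Q: Q = ω₀L/R = 1.98e+04·0.00544/203 = 0.5305.
Step 4 — Bandwidth: Δω = ω₀/Q = 3.732e+04 rad/s; BW = Δω/(2π) = 5939 Hz.

(a) f₀ = 3151 Hz  (b) Q = 0.5305  (c) BW = 5939 Hz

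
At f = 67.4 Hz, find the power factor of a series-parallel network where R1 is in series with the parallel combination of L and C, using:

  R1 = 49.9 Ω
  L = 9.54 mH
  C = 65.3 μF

Step 1 — Angular frequency: ω = 2π·f = 2π·67.4 = 423.5 rad/s.
Step 2 — Component impedances:
  R1: Z = R = 49.9 Ω
  L: Z = jωL = j·423.5·0.00954 = 0 + j4.04 Ω
  C: Z = 1/(jωC) = -j/(ω·C) = 0 - j36.16 Ω
Step 3 — Parallel branch: L || C = 1/(1/L + 1/C) = 0 + j4.548 Ω.
Step 4 — Series with R1: Z_total = R1 + (L || C) = 49.9 + j4.548 Ω = 50.11∠5.2° Ω.
Step 5 — Power factor: PF = cos(φ) = Re(Z)/|Z| = 49.9/50.107 = 0.9959.
Step 6 — Type: Im(Z) = 4.548 ⇒ lagging (phase φ = 5.2°).

PF = 0.9959 (lagging, φ = 5.2°)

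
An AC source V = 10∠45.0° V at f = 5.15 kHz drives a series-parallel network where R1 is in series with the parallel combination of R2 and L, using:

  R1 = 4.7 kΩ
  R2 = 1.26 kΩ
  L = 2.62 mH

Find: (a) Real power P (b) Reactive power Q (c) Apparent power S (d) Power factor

Step 1 — Angular frequency: ω = 2π·f = 2π·5150 = 3.236e+04 rad/s.
Step 2 — Component impedances:
  R1: Z = R = 4700 Ω
  R2: Z = R = 1260 Ω
  L: Z = jωL = j·3.236e+04·0.00262 = 0 + j84.78 Ω
Step 3 — Parallel branch: R2 || L = 1/(1/R2 + 1/L) = 5.679 + j84.4 Ω.
Step 4 — Series with R1: Z_total = R1 + (R2 || L) = 4706 + j84.4 Ω = 4706∠1.0° Ω.
Step 5 — Source phasor: V = 10∠45.0° V = 7.071 + j7.071 V.
Step 6 — Current: I = V / Z = 0.001529 + j0.001475 A = 0.002125∠44.0° A.
Step 7 — Complex power: S = V·I* = 0.02124 + j0.000381 VA.
Step 8 — Real power: P = Re(S) = 0.02124 W.
Step 9 — Reactive power: Q = Im(S) = 0.000381 VAR.
Step 10 — Apparent power: |S| = 0.02125 VA.
Step 11 — Power factor: PF = P/|S| = 0.9998 (lagging).

(a) P = 0.02124 W  (b) Q = 0.000381 VAR  (c) S = 0.02125 VA  (d) PF = 0.9998 (lagging)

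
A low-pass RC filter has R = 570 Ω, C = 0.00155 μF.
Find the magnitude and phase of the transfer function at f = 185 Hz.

Step 1 — Angular frequency: ω = 2π·185 = 1162 rad/s.
Step 2 — Transfer function: H(jω) = 1/(1 + jωRC).
Step 3 — Denominator: 1 + jωRC = 1 + j·1162·570·1.55e-09 = 1 + j0.001027.
Step 4 — H = 1 - j0.001027.
Step 5 — Magnitude: |H| = 1 (-0.0 dB); phase: φ = -0.1°.

|H| = 1 (-0.0 dB), φ = -0.1°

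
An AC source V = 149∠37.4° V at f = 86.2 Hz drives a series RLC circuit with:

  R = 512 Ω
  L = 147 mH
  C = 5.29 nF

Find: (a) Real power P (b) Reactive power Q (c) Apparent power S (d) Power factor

Step 1 — Angular frequency: ω = 2π·f = 2π·86.2 = 541.6 rad/s.
Step 2 — Component impedances:
  R: Z = R = 512 Ω
  L: Z = jωL = j·541.6·0.147 = 0 + j79.62 Ω
  C: Z = 1/(jωC) = -j/(ω·C) = 0 - j3.49e+05 Ω
Step 3 — Series combination: Z_total = R + L + C = 512 - j3.489e+05 Ω = 3.489e+05∠-89.9° Ω.
Step 4 — Source phasor: V = 149∠37.4° V = 118.4 + j90.5 V.
Step 5 — Current: I = V / Z = -0.0002589 + j0.0003396 A = 0.000427∠127.3° A.
Step 6 — Complex power: S = V·I* = 9.335e-05 - j0.06362 VA.
Step 7 — Real power: P = Re(S) = 9.335e-05 W.
Step 8 — Reactive power: Q = Im(S) = -0.06362 VAR.
Step 9 — Apparent power: |S| = 0.06362 VA.
Step 10 — Power factor: PF = P/|S| = 0.001467 (leading).

(a) P = 9.335e-05 W  (b) Q = -0.06362 VAR  (c) S = 0.06362 VA  (d) PF = 0.001467 (leading)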